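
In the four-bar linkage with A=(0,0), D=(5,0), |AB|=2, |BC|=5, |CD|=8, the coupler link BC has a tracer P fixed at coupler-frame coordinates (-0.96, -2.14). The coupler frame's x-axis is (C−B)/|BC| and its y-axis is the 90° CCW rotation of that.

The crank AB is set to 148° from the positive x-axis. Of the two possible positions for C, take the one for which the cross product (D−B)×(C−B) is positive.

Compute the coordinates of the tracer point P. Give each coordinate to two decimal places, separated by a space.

0.13 -0.42

A=(0,0), D=(5.00,0)
B = A + 2.00·(cos148°, sin148°) = (-1.6961, 1.0598)
|BD| = 6.7795
circle(B,5.00) ∩ circle(D,8.00): a=0.5134, h=4.9736
  candidates: C₊=(-0.4115,5.8920) cross=33.718; C₋=(-1.9665,-3.9328) cross=-33.718
  mode + wants cross > 0 → take C=(-0.4115,5.8920) (cross=33.718)
ex = (C−B)/|BC| = (0.2569,0.9664); ey = (-0.9664,0.2569)
P = B + -0.96·ex + -2.14·ey = (0.1254,-0.4177)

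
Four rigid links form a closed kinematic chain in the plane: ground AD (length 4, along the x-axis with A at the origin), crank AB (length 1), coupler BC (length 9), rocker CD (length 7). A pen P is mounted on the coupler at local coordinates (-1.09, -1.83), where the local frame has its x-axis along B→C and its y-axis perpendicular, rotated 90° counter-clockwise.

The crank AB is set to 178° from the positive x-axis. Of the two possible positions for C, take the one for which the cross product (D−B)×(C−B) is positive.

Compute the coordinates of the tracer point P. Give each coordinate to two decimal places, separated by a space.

A=(0,0), D=(4.00,0)
B = A + 1.00·(cos178°, sin178°) = (-0.9994, 0.0349)
|BD| = 4.9995
circle(B,9.00) ∩ circle(D,7.00): a=5.7001, h=6.9649
  candidates: C₊=(4.7492,6.9598) cross=34.821; C₋=(4.6519,-6.9696) cross=-34.821
  mode + wants cross > 0 → take C=(4.7492,6.9598) (cross=34.821)
ex = (C−B)/|BC| = (0.6387,0.7694); ey = (-0.7694,0.6387)
P = B + -1.09·ex + -1.83·ey = (-0.2875,-1.9727)

-0.29 -1.97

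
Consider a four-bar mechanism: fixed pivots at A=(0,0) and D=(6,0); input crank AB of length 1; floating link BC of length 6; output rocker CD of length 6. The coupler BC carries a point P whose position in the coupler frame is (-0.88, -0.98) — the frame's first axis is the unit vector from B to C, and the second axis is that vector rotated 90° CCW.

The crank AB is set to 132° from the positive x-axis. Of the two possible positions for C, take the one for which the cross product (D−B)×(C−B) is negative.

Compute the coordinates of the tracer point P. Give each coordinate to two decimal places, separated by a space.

A=(0,0), D=(6.00,0)
B = A + 1.00·(cos132°, sin132°) = (-0.6691, 0.7431)
|BD| = 6.7104
circle(B,6.00) ∩ circle(D,6.00): a=3.3552, h=4.9742
  candidates: C₊=(3.2163,5.3152) cross=33.379; C₋=(2.1146,-4.5720) cross=-33.379
  mode - wants cross < 0 → take C=(2.1146,-4.5720) (cross=-33.379)
ex = (C−B)/|BC| = (0.4639,-0.8859); ey = (0.8859,0.4639)
P = B + -0.88·ex + -0.98·ey = (-1.9456,1.0680)

-1.95 1.07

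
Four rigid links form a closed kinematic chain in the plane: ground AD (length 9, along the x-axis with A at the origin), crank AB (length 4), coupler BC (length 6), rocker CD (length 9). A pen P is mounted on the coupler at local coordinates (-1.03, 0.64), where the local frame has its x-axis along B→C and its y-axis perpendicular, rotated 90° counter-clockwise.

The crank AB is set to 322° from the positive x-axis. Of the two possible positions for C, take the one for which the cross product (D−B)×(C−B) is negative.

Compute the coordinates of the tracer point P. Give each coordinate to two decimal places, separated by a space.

A=(0,0), D=(9.00,0)
B = A + 4.00·(cos322°, sin322°) = (3.1520, -2.4626)
|BD| = 6.3453
circle(B,6.00) ∩ circle(D,9.00): a=-0.3732, h=5.9884
  candidates: C₊=(0.4839,2.9115) cross=37.998; C₋=(5.1322,-8.1265) cross=-37.998
  mode - wants cross < 0 → take C=(5.1322,-8.1265) (cross=-37.998)
ex = (C−B)/|BC| = (0.3300,-0.9440); ey = (0.9440,0.3300)
P = B + -1.03·ex + 0.64·ey = (3.4163,-1.2791)

3.42 -1.28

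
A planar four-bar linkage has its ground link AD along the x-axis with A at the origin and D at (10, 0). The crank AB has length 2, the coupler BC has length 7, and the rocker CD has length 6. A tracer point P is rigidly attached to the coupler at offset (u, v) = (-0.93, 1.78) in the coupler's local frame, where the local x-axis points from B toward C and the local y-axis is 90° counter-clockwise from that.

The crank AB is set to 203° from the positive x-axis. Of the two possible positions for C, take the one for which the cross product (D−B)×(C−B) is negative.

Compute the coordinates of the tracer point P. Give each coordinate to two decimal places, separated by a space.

A=(0,0), D=(10.00,0)
B = A + 2.00·(cos203°, sin203°) = (-1.8410, -0.7815)
|BD| = 11.8668
circle(B,7.00) ∩ circle(D,6.00): a=6.4811, h=2.6448
  candidates: C₊=(4.4519,2.2844) cross=31.385; C₋=(4.8002,-2.9937) cross=-31.385
  mode - wants cross < 0 → take C=(4.8002,-2.9937) (cross=-31.385)
ex = (C−B)/|BC| = (0.9487,-0.3160); ey = (0.3160,0.9487)
P = B + -0.93·ex + 1.78·ey = (-2.1608,1.2012)

-2.16 1.20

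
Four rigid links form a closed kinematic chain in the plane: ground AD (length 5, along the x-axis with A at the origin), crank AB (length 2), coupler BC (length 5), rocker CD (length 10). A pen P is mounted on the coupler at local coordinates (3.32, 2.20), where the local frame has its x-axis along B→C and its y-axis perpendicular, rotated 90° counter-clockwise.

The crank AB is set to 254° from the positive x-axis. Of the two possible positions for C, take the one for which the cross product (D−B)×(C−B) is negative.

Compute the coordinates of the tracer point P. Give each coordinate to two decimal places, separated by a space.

0.08 -5.86

A=(0,0), D=(5.00,0)
B = A + 2.00·(cos254°, sin254°) = (-0.5513, -1.9225)
|BD| = 5.8748
circle(B,5.00) ∩ circle(D,10.00): a=-3.4459, h=3.6230
  candidates: C₊=(-4.9930,0.3733) cross=21.284; C₋=(-2.6218,-6.4737) cross=-21.284
  mode - wants cross < 0 → take C=(-2.6218,-6.4737) (cross=-21.284)
ex = (C−B)/|BC| = (-0.4141,-0.9102); ey = (0.9102,-0.4141)
P = B + 3.32·ex + 2.20·ey = (0.0764,-5.8555)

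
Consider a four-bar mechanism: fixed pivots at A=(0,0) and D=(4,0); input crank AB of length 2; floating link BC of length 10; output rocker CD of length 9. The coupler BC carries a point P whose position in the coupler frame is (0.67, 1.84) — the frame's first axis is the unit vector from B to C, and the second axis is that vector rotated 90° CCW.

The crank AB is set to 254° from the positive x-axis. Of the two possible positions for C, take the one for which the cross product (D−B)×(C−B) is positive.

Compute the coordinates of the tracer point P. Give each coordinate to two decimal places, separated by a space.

-2.35 -1.15

A=(0,0), D=(4.00,0)
B = A + 2.00·(cos254°, sin254°) = (-0.5513, -1.9225)
|BD| = 4.9407
circle(B,10.00) ∩ circle(D,9.00): a=4.3932, h=8.9833
  candidates: C₊=(0.0000,8.0623) cross=44.384; C₋=(6.9912,-8.4884) cross=-44.384
  mode + wants cross > 0 → take C=(0.0000,8.0623) (cross=44.384)
ex = (C−B)/|BC| = (0.0551,0.9985); ey = (-0.9985,0.0551)
P = B + 0.67·ex + 1.84·ey = (-2.3515,-1.1521)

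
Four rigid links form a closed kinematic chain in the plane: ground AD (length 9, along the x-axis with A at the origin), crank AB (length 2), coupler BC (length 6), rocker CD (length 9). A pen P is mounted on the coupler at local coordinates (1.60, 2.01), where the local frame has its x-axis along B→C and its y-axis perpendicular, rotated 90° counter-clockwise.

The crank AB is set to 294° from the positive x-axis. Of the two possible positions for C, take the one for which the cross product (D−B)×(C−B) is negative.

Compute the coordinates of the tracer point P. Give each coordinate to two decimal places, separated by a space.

A=(0,0), D=(9.00,0)
B = A + 2.00·(cos294°, sin294°) = (0.8135, -1.8271)
|BD| = 8.3879
circle(B,6.00) ∩ circle(D,9.00): a=1.5115, h=5.8065
  candidates: C₊=(1.0239,4.1692) cross=48.704; C₋=(3.5535,-7.1649) cross=-48.704
  mode - wants cross < 0 → take C=(3.5535,-7.1649) (cross=-48.704)
ex = (C−B)/|BC| = (0.4567,-0.8896); ey = (0.8896,0.4567)
P = B + 1.60·ex + 2.01·ey = (3.3323,-2.3326)

3.33 -2.33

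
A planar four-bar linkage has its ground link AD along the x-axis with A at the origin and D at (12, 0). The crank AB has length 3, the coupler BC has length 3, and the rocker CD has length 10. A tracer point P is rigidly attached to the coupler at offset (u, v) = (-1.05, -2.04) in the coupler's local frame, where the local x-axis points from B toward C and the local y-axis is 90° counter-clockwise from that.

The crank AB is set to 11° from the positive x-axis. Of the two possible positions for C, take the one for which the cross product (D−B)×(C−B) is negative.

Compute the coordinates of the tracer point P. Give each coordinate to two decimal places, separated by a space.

A=(0,0), D=(12.00,0)
B = A + 3.00·(cos11°, sin11°) = (2.9449, 0.5724)
|BD| = 9.0732
circle(B,3.00) ∩ circle(D,10.00): a=-0.4782, h=2.9616
  candidates: C₊=(2.6545,3.5583) cross=26.872; C₋=(2.2808,-2.3532) cross=-26.872
  mode - wants cross < 0 → take C=(2.2808,-2.3532) (cross=-26.872)
ex = (C−B)/|BC| = (-0.2214,-0.9752); ey = (0.9752,-0.2214)
P = B + -1.05·ex + -2.04·ey = (1.1879,2.0479)

1.19 2.05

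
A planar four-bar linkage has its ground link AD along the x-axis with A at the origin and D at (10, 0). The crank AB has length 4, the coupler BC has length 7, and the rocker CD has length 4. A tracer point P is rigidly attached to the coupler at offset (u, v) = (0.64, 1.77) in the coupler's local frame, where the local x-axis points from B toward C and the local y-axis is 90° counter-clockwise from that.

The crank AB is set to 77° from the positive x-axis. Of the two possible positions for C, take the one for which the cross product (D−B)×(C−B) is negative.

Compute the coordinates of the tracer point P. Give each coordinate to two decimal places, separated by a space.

2.56 4.78

A=(0,0), D=(10.00,0)
B = A + 4.00·(cos77°, sin77°) = (0.8998, 3.8975)
|BD| = 9.8997
circle(B,7.00) ∩ circle(D,4.00): a=6.6166, h=2.2850
  candidates: C₊=(7.8816,3.3930) cross=22.620; C₋=(6.0824,-0.8079) cross=-22.620
  mode - wants cross < 0 → take C=(6.0824,-0.8079) (cross=-22.620)
ex = (C−B)/|BC| = (0.7404,-0.6722); ey = (0.6722,0.7404)
P = B + 0.64·ex + 1.77·ey = (2.5634,4.7777)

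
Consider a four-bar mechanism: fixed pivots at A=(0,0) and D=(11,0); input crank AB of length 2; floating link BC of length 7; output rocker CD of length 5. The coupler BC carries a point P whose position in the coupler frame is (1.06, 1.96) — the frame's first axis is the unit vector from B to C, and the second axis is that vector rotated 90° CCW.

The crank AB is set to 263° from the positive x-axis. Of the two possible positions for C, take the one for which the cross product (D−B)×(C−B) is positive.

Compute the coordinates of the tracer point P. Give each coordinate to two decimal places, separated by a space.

-0.11 0.24

A=(0,0), D=(11.00,0)
B = A + 2.00·(cos263°, sin263°) = (-0.2437, -1.9851)
|BD| = 11.4176
circle(B,7.00) ∩ circle(D,5.00): a=6.7598, h=1.8179
  candidates: C₊=(6.0971,0.9804) cross=20.756; C₋=(6.7292,-2.6000) cross=-20.756
  mode + wants cross > 0 → take C=(6.0971,0.9804) (cross=20.756)
ex = (C−B)/|BC| = (0.9058,0.4236); ey = (-0.4236,0.9058)
P = B + 1.06·ex + 1.96·ey = (-0.1139,0.2394)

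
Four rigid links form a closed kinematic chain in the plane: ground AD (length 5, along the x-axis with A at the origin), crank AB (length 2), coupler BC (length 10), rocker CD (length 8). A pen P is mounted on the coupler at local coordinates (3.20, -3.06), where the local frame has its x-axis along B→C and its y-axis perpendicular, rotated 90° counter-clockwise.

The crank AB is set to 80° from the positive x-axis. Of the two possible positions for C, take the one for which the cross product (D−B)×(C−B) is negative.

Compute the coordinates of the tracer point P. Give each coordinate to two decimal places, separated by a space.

-1.81 -1.90

A=(0,0), D=(5.00,0)
B = A + 2.00·(cos80°, sin80°) = (0.3473, 1.9696)
|BD| = 5.0524
circle(B,10.00) ∩ circle(D,8.00): a=6.0889, h=7.9326
  candidates: C₊=(9.0468,6.9010) cross=40.079; C₋=(2.8620,-7.7090) cross=-40.079
  mode - wants cross < 0 → take C=(2.8620,-7.7090) (cross=-40.079)
ex = (C−B)/|BC| = (0.2515,-0.9679); ey = (0.9679,0.2515)
P = B + 3.20·ex + -3.06·ey = (-1.8097,-1.8971)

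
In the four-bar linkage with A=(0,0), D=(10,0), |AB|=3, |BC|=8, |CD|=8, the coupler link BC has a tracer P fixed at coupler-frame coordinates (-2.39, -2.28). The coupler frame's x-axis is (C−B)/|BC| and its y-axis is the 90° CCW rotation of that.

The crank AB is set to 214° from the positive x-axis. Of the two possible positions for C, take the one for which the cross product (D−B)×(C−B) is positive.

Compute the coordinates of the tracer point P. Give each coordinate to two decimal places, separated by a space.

-2.52 -4.98

A=(0,0), D=(10.00,0)
B = A + 3.00·(cos214°, sin214°) = (-2.4871, -1.6776)
|BD| = 12.5993
circle(B,8.00) ∩ circle(D,8.00): a=6.2996, h=4.9310
  candidates: C₊=(3.0999,4.0483) cross=62.127; C₋=(4.4130,-5.7259) cross=-62.127
  mode + wants cross > 0 → take C=(3.0999,4.0483) (cross=62.127)
ex = (C−B)/|BC| = (0.6984,0.7157); ey = (-0.7157,0.6984)
P = B + -2.39·ex + -2.28·ey = (-2.5244,-4.9805)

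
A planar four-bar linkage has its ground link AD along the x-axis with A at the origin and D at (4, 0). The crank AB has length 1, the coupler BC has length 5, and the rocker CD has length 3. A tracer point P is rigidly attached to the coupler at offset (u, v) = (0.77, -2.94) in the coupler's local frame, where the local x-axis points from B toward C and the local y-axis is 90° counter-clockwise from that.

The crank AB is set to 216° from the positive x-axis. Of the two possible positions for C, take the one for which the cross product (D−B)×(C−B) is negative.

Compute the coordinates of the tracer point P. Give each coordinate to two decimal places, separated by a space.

-1.53 -3.54

A=(0,0), D=(4.00,0)
B = A + 1.00·(cos216°, sin216°) = (-0.8090, -0.5878)
|BD| = 4.8448
circle(B,5.00) ∩ circle(D,3.00): a=4.0737, h=2.8992
  candidates: C₊=(2.8828,2.7842) cross=14.046; C₋=(3.5863,-2.9713) cross=-14.046
  mode - wants cross < 0 → take C=(3.5863,-2.9713) (cross=-14.046)
ex = (C−B)/|BC| = (0.8791,-0.4767); ey = (0.4767,0.8791)
P = B + 0.77·ex + -2.94·ey = (-1.5337,-3.5393)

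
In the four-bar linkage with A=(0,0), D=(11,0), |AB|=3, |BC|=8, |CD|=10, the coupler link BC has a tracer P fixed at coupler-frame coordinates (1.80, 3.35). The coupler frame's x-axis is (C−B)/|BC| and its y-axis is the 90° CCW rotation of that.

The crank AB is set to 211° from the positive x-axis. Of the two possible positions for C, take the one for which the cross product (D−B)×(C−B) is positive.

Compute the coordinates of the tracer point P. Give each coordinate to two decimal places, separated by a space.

A=(0,0), D=(11.00,0)
B = A + 3.00·(cos211°, sin211°) = (-2.5715, -1.5451)
|BD| = 13.6592
circle(B,8.00) ∩ circle(D,10.00): a=5.5118, h=5.7983
  candidates: C₊=(2.2490,4.8394) cross=79.200; C₋=(3.5608,-6.6827) cross=-79.200
  mode + wants cross > 0 → take C=(2.2490,4.8394) (cross=79.200)
ex = (C−B)/|BC| = (0.6026,0.7981); ey = (-0.7981,0.6026)
P = B + 1.80·ex + 3.35·ey = (-4.1604,1.9100)

-4.16 1.91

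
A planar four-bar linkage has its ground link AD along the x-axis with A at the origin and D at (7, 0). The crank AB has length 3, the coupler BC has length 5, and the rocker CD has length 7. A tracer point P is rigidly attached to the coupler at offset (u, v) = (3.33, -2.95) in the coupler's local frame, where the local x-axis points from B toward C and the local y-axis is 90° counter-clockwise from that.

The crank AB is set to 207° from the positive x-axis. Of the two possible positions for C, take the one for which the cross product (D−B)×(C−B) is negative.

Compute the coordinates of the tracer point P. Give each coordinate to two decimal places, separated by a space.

A=(0,0), D=(7.00,0)
B = A + 3.00·(cos207°, sin207°) = (-2.6730, -1.3620)
|BD| = 9.7684
circle(B,5.00) ∩ circle(D,7.00): a=3.6558, h=3.4111
  candidates: C₊=(0.4715,2.5255) cross=33.321; C₋=(1.4226,-4.2300) cross=-33.321
  mode - wants cross < 0 → take C=(1.4226,-4.2300) (cross=-33.321)
ex = (C−B)/|BC| = (0.8191,-0.5736); ey = (0.5736,0.8191)
P = B + 3.33·ex + -2.95·ey = (-1.6375,-5.6885)

-1.64 -5.69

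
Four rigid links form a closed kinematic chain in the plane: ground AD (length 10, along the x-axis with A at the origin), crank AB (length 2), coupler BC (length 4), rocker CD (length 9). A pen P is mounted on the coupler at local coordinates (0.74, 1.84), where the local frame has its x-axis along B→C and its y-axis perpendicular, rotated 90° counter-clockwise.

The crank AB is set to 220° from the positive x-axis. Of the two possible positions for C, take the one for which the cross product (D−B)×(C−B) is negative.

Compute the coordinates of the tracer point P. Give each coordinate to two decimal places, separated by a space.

0.13 -0.20

A=(0,0), D=(10.00,0)
B = A + 2.00·(cos220°, sin220°) = (-1.5321, -1.2856)
|BD| = 11.6035
circle(B,4.00) ∩ circle(D,9.00): a=3.0009, h=2.6447
  candidates: C₊=(1.1573,1.6754) cross=30.688; C₋=(1.7433,-3.5816) cross=-30.688
  mode - wants cross < 0 → take C=(1.7433,-3.5816) (cross=-30.688)
ex = (C−B)/|BC| = (0.8189,-0.5740); ey = (0.5740,0.8189)
P = B + 0.74·ex + 1.84·ey = (0.1300,-0.2036)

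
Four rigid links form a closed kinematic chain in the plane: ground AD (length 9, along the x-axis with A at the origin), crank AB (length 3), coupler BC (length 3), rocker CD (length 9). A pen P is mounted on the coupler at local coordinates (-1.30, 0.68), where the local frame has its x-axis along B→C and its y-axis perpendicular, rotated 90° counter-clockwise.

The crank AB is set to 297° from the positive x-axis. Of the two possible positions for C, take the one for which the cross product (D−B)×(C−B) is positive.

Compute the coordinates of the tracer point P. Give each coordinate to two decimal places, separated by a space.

1.35 -4.14

A=(0,0), D=(9.00,0)
B = A + 3.00·(cos297°, sin297°) = (1.3620, -2.6730)
|BD| = 8.0923
circle(B,3.00) ∩ circle(D,9.00): a=-0.4026, h=2.9729
  candidates: C₊=(-0.0000,0.0000) cross=24.057; C₋=(1.9640,-5.6120) cross=-24.057
  mode + wants cross > 0 → take C=(-0.0000,0.0000) (cross=24.057)
ex = (C−B)/|BC| = (-0.4540,0.8910); ey = (-0.8910,-0.4540)
P = B + -1.30·ex + 0.68·ey = (1.3463,-4.1400)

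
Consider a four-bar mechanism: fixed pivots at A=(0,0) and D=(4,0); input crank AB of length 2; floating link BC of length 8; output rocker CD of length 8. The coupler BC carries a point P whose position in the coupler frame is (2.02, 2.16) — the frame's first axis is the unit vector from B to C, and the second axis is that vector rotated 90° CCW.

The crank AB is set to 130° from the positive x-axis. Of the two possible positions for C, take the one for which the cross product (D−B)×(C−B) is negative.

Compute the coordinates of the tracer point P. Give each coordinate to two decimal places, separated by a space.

A=(0,0), D=(4.00,0)
B = A + 2.00·(cos130°, sin130°) = (-1.2856, 1.5321)
|BD| = 5.5031
circle(B,8.00) ∩ circle(D,8.00): a=2.7516, h=7.5119
  candidates: C₊=(3.4485,7.9810) cross=41.339; C₋=(-0.7341,-6.4489) cross=-41.339
  mode - wants cross < 0 → take C=(-0.7341,-6.4489) (cross=-41.339)
ex = (C−B)/|BC| = (0.0689,-0.9976); ey = (0.9976,0.0689)
P = B + 2.02·ex + 2.16·ey = (1.0085,-0.3342)

1.01 -0.33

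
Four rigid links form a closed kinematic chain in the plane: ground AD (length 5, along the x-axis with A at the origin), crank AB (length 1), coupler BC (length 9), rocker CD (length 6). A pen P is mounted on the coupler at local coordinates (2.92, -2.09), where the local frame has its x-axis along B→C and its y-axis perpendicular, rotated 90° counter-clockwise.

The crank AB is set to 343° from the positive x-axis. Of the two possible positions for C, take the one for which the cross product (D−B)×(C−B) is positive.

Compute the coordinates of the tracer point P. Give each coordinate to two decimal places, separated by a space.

4.55 -0.22

A=(0,0), D=(5.00,0)
B = A + 1.00·(cos343°, sin343°) = (0.9563, -0.2924)
|BD| = 4.0543
circle(B,9.00) ∩ circle(D,6.00): a=7.5769, h=4.8571
  candidates: C₊=(8.1632,5.0985) cross=19.692; C₋=(8.8637,-4.5904) cross=-19.692
  mode + wants cross > 0 → take C=(8.1632,5.0985) (cross=19.692)
ex = (C−B)/|BC| = (0.8008,0.5990); ey = (-0.5990,0.8008)
P = B + 2.92·ex + -2.09·ey = (4.5464,-0.2169)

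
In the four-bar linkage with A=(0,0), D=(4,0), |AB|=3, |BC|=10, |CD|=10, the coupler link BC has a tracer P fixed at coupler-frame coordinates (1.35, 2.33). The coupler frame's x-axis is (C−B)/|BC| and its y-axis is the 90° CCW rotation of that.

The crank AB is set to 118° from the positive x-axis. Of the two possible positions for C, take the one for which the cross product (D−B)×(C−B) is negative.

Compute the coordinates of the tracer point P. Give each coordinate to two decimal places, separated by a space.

0.69 0.97

A=(0,0), D=(4.00,0)
B = A + 3.00·(cos118°, sin118°) = (-1.4084, 2.6488)
|BD| = 6.0222
circle(B,10.00) ∩ circle(D,10.00): a=3.0111, h=9.5359
  candidates: C₊=(5.4901,9.8884) cross=57.427; C₋=(-2.8985,-7.2395) cross=-57.427
  mode - wants cross < 0 → take C=(-2.8985,-7.2395) (cross=-57.427)
ex = (C−B)/|BC| = (-0.1490,-0.9888); ey = (0.9888,-0.1490)
P = B + 1.35·ex + 2.33·ey = (0.6944,0.9667)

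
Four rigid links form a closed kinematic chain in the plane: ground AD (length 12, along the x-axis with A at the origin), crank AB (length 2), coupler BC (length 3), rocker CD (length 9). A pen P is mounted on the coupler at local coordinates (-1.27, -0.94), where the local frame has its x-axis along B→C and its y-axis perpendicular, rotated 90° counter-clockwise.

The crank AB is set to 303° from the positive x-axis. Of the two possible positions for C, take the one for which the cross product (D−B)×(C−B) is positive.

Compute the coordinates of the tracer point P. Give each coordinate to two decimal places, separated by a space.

0.99 -3.25

A=(0,0), D=(12.00,0)
B = A + 2.00·(cos303°, sin303°) = (1.0893, -1.6773)
|BD| = 11.0389
circle(B,3.00) ∩ circle(D,9.00): a=2.2583, h=1.9749
  candidates: C₊=(3.0212,0.6178) cross=21.801; C₋=(3.6214,-3.2862) cross=-21.801
  mode + wants cross > 0 → take C=(3.0212,0.6178) (cross=21.801)
ex = (C−B)/|BC| = (0.6440,0.7650); ey = (-0.7650,0.6440)
P = B + -1.27·ex + -0.94·ey = (0.9906,-3.2543)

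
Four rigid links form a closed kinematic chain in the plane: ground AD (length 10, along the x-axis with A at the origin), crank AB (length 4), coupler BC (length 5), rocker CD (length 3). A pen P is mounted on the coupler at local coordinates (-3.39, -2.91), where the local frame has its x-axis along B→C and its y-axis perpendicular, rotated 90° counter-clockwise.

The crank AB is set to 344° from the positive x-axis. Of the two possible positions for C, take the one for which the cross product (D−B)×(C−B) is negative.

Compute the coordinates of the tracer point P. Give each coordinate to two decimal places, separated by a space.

A=(0,0), D=(10.00,0)
B = A + 4.00·(cos344°, sin344°) = (3.8450, -1.1025)
|BD| = 6.2529
circle(B,5.00) ∩ circle(D,3.00): a=4.4059, h=2.3640
  candidates: C₊=(7.7651,2.0012) cross=14.782; C₋=(8.5987,-2.6526) cross=-14.782
  mode - wants cross < 0 → take C=(8.5987,-2.6526) (cross=-14.782)
ex = (C−B)/|BC| = (0.9507,-0.3100); ey = (0.3100,0.9507)
P = B + -3.39·ex + -2.91·ey = (-0.2801,-2.8182)

-0.28 -2.82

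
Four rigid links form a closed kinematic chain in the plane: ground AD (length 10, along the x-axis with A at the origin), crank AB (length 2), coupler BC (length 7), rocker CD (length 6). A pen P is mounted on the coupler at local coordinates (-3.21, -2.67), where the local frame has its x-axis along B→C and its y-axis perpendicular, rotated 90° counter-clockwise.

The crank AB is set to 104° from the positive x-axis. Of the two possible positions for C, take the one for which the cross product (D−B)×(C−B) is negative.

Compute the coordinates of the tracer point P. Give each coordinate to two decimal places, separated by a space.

-4.65 2.13

A=(0,0), D=(10.00,0)
B = A + 2.00·(cos104°, sin104°) = (-0.4838, 1.9406)
|BD| = 10.6619
circle(B,7.00) ∩ circle(D,6.00): a=5.9406, h=3.7026
  candidates: C₊=(6.0315,4.5001) cross=39.477; C₋=(4.6836,-2.7814) cross=-39.477
  mode - wants cross < 0 → take C=(4.6836,-2.7814) (cross=-39.477)
ex = (C−B)/|BC| = (0.7382,-0.6746); ey = (0.6746,0.7382)
P = B + -3.21·ex + -2.67·ey = (-4.6546,2.1349)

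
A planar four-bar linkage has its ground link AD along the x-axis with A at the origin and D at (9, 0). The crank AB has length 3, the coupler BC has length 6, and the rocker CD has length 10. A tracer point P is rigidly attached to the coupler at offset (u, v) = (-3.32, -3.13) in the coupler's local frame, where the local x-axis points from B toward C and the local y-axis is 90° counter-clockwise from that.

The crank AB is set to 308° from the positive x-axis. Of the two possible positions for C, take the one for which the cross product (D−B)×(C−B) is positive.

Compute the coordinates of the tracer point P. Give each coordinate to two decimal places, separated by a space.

A=(0,0), D=(9.00,0)
B = A + 3.00·(cos308°, sin308°) = (1.8470, -2.3640)
|BD| = 7.5335
circle(B,6.00) ∩ circle(D,10.00): a=-0.4809, h=5.9807
  candidates: C₊=(-0.4864,3.1637) cross=45.056; C₋=(3.2671,-8.1935) cross=-45.056
  mode + wants cross > 0 → take C=(-0.4864,3.1637) (cross=45.056)
ex = (C−B)/|BC| = (-0.3889,0.9213); ey = (-0.9213,-0.3889)
P = B + -3.32·ex + -3.13·ey = (6.0217,-4.2055)

6.02 -4.21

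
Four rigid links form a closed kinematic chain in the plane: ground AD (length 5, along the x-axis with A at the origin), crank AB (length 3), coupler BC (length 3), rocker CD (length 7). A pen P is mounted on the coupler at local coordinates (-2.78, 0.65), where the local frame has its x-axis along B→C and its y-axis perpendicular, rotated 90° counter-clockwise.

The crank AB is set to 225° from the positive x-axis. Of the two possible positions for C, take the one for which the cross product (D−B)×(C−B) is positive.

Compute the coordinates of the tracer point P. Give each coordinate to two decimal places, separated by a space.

-2.93 -4.86

A=(0,0), D=(5.00,0)
B = A + 3.00·(cos225°, sin225°) = (-2.1213, -2.1213)
|BD| = 7.4306
circle(B,3.00) ∩ circle(D,7.00): a=1.0237, h=2.8199
  candidates: C₊=(-1.9453,0.8735) cross=20.954; C₋=(-0.3352,-4.5317) cross=-20.954
  mode + wants cross > 0 → take C=(-1.9453,0.8735) (cross=20.954)
ex = (C−B)/|BC| = (0.0587,0.9983); ey = (-0.9983,0.0587)
P = B + -2.78·ex + 0.65·ey = (-2.9333,-4.8584)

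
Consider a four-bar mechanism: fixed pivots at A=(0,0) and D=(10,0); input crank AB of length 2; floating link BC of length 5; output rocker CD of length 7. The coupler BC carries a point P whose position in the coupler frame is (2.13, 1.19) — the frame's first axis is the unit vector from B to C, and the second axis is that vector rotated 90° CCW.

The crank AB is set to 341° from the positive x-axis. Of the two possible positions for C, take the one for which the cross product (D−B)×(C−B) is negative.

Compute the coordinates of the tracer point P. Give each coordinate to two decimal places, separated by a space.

A=(0,0), D=(10.00,0)
B = A + 2.00·(cos341°, sin341°) = (1.8910, -0.6511)
|BD| = 8.1351
circle(B,5.00) ∩ circle(D,7.00): a=2.5924, h=4.2754
  candidates: C₊=(4.1329,3.8181) cross=34.781; C₋=(4.8174,-4.7053) cross=-34.781
  mode - wants cross < 0 → take C=(4.8174,-4.7053) (cross=-34.781)
ex = (C−B)/|BC| = (0.5853,-0.8108); ey = (0.8108,0.5853)
P = B + 2.13·ex + 1.19·ey = (4.1026,-1.6818)

4.10 -1.68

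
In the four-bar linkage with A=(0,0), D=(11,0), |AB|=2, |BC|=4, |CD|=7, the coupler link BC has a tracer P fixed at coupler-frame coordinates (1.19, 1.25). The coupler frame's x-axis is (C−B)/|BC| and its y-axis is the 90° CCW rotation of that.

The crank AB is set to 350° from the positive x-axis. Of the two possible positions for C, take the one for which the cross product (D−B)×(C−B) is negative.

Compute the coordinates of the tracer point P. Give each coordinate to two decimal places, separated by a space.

3.70 -0.32

A=(0,0), D=(11.00,0)
B = A + 2.00·(cos350°, sin350°) = (1.9696, -0.3473)
|BD| = 9.0371
circle(B,4.00) ∩ circle(D,7.00): a=2.6927, h=2.9579
  candidates: C₊=(4.5467,2.7119) cross=26.731; C₋=(4.7740,-3.1995) cross=-26.731
  mode - wants cross < 0 → take C=(4.7740,-3.1995) (cross=-26.731)
ex = (C−B)/|BC| = (0.7011,-0.7131); ey = (0.7131,0.7011)
P = B + 1.19·ex + 1.25·ey = (3.6953,-0.3195)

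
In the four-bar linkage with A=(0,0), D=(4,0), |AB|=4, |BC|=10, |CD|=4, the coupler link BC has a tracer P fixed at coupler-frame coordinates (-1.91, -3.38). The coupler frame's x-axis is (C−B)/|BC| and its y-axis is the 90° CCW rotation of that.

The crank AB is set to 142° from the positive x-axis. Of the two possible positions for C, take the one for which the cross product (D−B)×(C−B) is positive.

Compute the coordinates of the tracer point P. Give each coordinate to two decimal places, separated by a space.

A=(0,0), D=(4.00,0)
B = A + 4.00·(cos142°, sin142°) = (-3.1520, 2.4626)
|BD| = 7.5641
circle(B,10.00) ∩ circle(D,4.00): a=9.3346, h=3.5869
  candidates: C₊=(6.8417,2.8150) cross=27.132; C₋=(4.5062,-3.9678) cross=-27.132
  mode + wants cross > 0 → take C=(6.8417,2.8150) (cross=27.132)
ex = (C−B)/|BC| = (0.9994,0.0352); ey = (-0.0352,0.9994)
P = B + -1.91·ex + -3.38·ey = (-4.9417,-0.9826)

-4.94 -0.98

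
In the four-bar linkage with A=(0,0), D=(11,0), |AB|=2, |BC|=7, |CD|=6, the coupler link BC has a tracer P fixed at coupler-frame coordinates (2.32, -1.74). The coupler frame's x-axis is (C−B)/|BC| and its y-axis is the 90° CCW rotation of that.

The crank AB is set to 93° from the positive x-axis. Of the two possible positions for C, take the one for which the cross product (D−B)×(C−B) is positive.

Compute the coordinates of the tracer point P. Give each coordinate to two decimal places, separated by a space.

A=(0,0), D=(11.00,0)
B = A + 2.00·(cos93°, sin93°) = (-0.1047, 1.9973)
|BD| = 11.2829
circle(B,7.00) ∩ circle(D,6.00): a=6.2175, h=3.2160
  candidates: C₊=(6.5839,4.0618) cross=36.285; C₋=(5.4454,-2.2685) cross=-36.285
  mode + wants cross > 0 → take C=(6.5839,4.0618) (cross=36.285)
ex = (C−B)/|BC| = (0.9555,0.2949); ey = (-0.2949,0.9555)
P = B + 2.32·ex + -1.74·ey = (2.6253,1.0189)

2.63 1.02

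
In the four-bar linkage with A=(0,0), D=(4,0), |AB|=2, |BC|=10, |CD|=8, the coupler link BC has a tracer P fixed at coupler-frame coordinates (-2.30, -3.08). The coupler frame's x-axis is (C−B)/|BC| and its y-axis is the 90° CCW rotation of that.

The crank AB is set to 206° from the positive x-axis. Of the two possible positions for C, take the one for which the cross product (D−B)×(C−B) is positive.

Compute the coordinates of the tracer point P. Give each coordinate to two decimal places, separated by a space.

-0.18 -4.36

A=(0,0), D=(4.00,0)
B = A + 2.00·(cos206°, sin206°) = (-1.7976, -0.8767)
|BD| = 5.8635
circle(B,10.00) ∩ circle(D,8.00): a=6.0016, h=7.9988
  candidates: C₊=(2.9405,7.9295) cross=46.901; C₋=(5.3326,-7.8882) cross=-46.901
  mode + wants cross > 0 → take C=(2.9405,7.9295) (cross=46.901)
ex = (C−B)/|BC| = (0.4738,0.8806); ey = (-0.8806,0.4738)
P = B + -2.30·ex + -3.08·ey = (-0.1750,-4.3615)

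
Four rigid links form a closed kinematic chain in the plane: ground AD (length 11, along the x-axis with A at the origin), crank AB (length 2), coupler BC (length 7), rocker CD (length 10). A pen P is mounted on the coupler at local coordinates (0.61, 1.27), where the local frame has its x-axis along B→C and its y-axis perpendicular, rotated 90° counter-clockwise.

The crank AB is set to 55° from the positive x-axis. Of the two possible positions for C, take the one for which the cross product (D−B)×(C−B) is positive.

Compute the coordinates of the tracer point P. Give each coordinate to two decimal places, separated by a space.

A=(0,0), D=(11.00,0)
B = A + 2.00·(cos55°, sin55°) = (1.1472, 1.6383)
|BD| = 9.9881
circle(B,7.00) ∩ circle(D,10.00): a=2.4410, h=6.5606
  candidates: C₊=(4.6312,7.7097) cross=65.528; C₋=(2.4790,-5.2338) cross=-65.528
  mode + wants cross > 0 → take C=(4.6312,7.7097) (cross=65.528)
ex = (C−B)/|BC| = (0.4977,0.8673); ey = (-0.8673,0.4977)
P = B + 0.61·ex + 1.27·ey = (0.3492,2.7995)

0.35 2.80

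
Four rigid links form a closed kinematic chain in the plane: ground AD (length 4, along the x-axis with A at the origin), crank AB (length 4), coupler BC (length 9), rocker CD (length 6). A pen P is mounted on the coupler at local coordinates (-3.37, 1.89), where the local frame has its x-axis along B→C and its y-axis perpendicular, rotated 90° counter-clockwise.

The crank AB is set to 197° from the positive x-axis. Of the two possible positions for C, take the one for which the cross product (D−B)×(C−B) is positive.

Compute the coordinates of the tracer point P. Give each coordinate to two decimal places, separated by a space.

A=(0,0), D=(4.00,0)
B = A + 4.00·(cos197°, sin197°) = (-3.8252, -1.1695)
|BD| = 7.9121
circle(B,9.00) ∩ circle(D,6.00): a=6.7998, h=5.8960
  candidates: C₊=(2.0284,5.6668) cross=46.650; C₋=(3.7714,-5.9956) cross=-46.650
  mode + wants cross > 0 → take C=(2.0284,5.6668) (cross=46.650)
ex = (C−B)/|BC| = (0.6504,0.7596); ey = (-0.7596,0.6504)
P = B + -3.37·ex + 1.89·ey = (-7.4527,-2.5000)

-7.45 -2.50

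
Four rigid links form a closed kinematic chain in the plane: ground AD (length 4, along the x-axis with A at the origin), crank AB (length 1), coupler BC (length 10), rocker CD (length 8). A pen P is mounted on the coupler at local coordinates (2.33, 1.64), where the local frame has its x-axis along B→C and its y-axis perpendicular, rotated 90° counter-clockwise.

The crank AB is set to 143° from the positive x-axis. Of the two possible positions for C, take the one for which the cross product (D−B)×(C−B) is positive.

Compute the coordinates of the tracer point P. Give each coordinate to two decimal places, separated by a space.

A=(0,0), D=(4.00,0)
B = A + 1.00·(cos143°, sin143°) = (-0.7986, 0.6018)
|BD| = 4.8362
circle(B,10.00) ∩ circle(D,8.00): a=6.1400, h=7.8930
  candidates: C₊=(6.2759,7.6694) cross=38.173; C₋=(4.3115,-7.9939) cross=-38.173
  mode + wants cross > 0 → take C=(6.2759,7.6694) (cross=38.173)
ex = (C−B)/|BC| = (0.7075,0.7068); ey = (-0.7068,0.7075)
P = B + 2.33·ex + 1.64·ey = (-0.3094,3.4088)

-0.31 3.41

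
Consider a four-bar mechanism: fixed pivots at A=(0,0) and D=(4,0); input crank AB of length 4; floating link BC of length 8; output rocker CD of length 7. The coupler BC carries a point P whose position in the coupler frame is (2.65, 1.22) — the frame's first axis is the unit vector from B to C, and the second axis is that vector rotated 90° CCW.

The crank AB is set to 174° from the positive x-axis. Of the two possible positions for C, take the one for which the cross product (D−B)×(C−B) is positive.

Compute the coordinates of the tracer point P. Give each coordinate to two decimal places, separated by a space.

A=(0,0), D=(4.00,0)
B = A + 4.00·(cos174°, sin174°) = (-3.9781, 0.4181)
|BD| = 7.9890
circle(B,8.00) ∩ circle(D,7.00): a=4.9333, h=6.2978
  candidates: C₊=(1.2781,6.4491) cross=50.313; C₋=(0.6189,-6.1293) cross=-50.313
  mode + wants cross > 0 → take C=(1.2781,6.4491) (cross=50.313)
ex = (C−B)/|BC| = (0.6570,0.7539); ey = (-0.7539,0.6570)
P = B + 2.65·ex + 1.22·ey = (-3.1567,3.2174)

-3.16 3.22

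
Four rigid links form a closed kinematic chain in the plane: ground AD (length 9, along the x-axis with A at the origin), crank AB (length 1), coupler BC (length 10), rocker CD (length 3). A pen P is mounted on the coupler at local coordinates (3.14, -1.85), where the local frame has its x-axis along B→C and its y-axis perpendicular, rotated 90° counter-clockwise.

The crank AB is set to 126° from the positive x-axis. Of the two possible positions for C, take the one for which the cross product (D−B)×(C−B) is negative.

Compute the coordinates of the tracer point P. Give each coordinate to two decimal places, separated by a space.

A=(0,0), D=(9.00,0)
B = A + 1.00·(cos126°, sin126°) = (-0.5878, 0.8090)
|BD| = 9.6219
circle(B,10.00) ∩ circle(D,3.00): a=9.5397, h=2.9989
  candidates: C₊=(9.1703,2.9952) cross=28.855; C₋=(8.6660,-2.9814) cross=-28.855
  mode - wants cross < 0 → take C=(8.6660,-2.9814) (cross=-28.855)
ex = (C−B)/|BC| = (0.9254,-0.3790); ey = (0.3790,0.9254)
P = B + 3.14·ex + -1.85·ey = (1.6167,-2.0931)

1.62 -2.09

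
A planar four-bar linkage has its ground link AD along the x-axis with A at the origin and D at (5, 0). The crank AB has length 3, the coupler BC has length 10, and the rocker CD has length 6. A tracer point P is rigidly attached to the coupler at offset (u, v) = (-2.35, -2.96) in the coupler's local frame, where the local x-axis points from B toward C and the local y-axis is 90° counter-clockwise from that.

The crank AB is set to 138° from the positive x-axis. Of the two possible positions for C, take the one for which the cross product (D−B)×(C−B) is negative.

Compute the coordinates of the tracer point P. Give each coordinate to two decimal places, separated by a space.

A=(0,0), D=(5.00,0)
B = A + 3.00·(cos138°, sin138°) = (-2.2294, 2.0074)
|BD| = 7.5030
circle(B,10.00) ∩ circle(D,6.00): a=8.0165, h=5.9780
  candidates: C₊=(7.0942,5.6227) cross=44.853; C₋=(3.8954,-5.8974) cross=-44.853
  mode - wants cross < 0 → take C=(3.8954,-5.8974) (cross=-44.853)
ex = (C−B)/|BC| = (0.6125,-0.7905); ey = (0.7905,0.6125)
P = B + -2.35·ex + -2.96·ey = (-6.0086,2.0521)

-6.01 2.05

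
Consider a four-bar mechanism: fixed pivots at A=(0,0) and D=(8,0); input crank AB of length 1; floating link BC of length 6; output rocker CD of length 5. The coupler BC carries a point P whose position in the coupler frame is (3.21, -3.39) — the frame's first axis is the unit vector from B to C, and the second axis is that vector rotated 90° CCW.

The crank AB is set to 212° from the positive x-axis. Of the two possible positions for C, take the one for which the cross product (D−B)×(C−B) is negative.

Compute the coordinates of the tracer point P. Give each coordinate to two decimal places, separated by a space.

0.30 -5.06

A=(0,0), D=(8.00,0)
B = A + 1.00·(cos212°, sin212°) = (-0.8480, -0.5299)
|BD| = 8.8639
circle(B,6.00) ∩ circle(D,5.00): a=5.0524, h=3.2362
  candidates: C₊=(4.0019,3.0025) cross=28.685; C₋=(4.3888,-3.4582) cross=-28.685
  mode - wants cross < 0 → take C=(4.3888,-3.4582) (cross=-28.685)
ex = (C−B)/|BC| = (0.8728,-0.4881); ey = (0.4881,0.8728)
P = B + 3.21·ex + -3.39·ey = (0.2992,-5.0554)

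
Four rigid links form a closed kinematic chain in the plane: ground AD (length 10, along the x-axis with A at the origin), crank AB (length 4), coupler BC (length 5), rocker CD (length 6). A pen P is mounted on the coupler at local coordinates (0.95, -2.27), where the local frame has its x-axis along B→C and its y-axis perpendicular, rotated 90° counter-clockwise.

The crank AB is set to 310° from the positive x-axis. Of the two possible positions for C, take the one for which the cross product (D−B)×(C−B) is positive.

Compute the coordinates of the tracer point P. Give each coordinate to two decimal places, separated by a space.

5.03 -2.92

A=(0,0), D=(10.00,0)
B = A + 4.00·(cos310°, sin310°) = (2.5712, -3.0642)
|BD| = 8.0360
circle(B,5.00) ∩ circle(D,6.00): a=3.3336, h=3.7266
  candidates: C₊=(4.2319,1.6520) cross=29.947; C₋=(7.0738,-5.2381) cross=-29.947
  mode + wants cross > 0 → take C=(4.2319,1.6520) (cross=29.947)
ex = (C−B)/|BC| = (0.3321,0.9432); ey = (-0.9432,0.3321)
P = B + 0.95·ex + -2.27·ey = (5.0278,-2.9221)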